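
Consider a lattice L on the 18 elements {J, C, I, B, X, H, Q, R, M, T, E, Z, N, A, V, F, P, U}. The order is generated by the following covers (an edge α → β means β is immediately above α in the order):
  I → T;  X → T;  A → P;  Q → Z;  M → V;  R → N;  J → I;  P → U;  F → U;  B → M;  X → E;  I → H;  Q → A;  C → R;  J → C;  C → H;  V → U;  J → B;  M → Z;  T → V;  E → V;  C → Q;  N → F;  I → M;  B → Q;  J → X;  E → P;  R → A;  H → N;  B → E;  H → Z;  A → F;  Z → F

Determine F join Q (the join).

Common upper bounds of {F, Q}: F, U.
The least among these is F.

F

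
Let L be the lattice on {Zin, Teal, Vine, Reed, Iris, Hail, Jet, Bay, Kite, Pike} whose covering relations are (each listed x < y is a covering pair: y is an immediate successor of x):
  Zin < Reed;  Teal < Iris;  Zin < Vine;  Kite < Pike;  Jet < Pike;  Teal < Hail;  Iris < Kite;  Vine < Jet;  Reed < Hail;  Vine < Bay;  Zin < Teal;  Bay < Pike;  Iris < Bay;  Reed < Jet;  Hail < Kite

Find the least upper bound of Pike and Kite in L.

Pike

Common upper bounds of {Pike, Kite}: Pike.
The least among these is Pike.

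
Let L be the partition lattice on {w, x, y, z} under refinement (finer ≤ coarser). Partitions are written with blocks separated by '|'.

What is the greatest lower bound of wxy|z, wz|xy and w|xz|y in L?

w|x|y|z

The meet (common refinement) of wxy|z, wz|xy, w|xz|y intersects blocks pairwise, giving w|x|y|z.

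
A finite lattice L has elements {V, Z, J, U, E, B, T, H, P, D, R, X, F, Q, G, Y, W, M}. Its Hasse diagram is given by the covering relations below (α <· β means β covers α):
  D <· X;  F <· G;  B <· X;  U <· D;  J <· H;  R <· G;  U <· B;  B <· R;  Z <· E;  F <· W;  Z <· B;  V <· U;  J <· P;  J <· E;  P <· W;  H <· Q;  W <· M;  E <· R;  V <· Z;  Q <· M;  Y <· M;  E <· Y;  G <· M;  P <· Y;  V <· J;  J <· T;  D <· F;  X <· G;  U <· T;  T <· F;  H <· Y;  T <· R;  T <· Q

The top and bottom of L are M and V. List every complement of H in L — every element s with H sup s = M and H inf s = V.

B, D, X

Need s with H ∨ s = M and H ∧ s = V.
Checking each element gives: B, D, X.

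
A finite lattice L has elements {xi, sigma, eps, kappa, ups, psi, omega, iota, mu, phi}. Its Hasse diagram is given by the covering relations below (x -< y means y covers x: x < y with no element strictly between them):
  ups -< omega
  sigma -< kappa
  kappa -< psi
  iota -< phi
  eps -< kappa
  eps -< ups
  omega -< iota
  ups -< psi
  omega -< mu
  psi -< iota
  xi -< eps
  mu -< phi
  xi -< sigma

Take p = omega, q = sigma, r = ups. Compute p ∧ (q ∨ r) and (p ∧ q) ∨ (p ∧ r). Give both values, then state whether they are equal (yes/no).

q ∨ r = psi, so p ∧ (q ∨ r) = omega ∧ psi = ups.
p ∧ q = xi and p ∧ r = ups, so (p ∧ q) ∨ (p ∧ r) = xi ∨ ups = ups.
Equal: yes.

ups; ups; yes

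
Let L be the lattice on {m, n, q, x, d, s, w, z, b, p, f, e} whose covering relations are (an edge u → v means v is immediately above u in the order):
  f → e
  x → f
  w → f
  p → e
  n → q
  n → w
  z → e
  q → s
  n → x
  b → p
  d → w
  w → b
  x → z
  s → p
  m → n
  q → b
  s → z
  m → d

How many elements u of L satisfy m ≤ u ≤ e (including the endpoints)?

The interval [m, e] = {b, d, e, f, m, n, p, q, s, w, x, z}, which has 12 elements.

12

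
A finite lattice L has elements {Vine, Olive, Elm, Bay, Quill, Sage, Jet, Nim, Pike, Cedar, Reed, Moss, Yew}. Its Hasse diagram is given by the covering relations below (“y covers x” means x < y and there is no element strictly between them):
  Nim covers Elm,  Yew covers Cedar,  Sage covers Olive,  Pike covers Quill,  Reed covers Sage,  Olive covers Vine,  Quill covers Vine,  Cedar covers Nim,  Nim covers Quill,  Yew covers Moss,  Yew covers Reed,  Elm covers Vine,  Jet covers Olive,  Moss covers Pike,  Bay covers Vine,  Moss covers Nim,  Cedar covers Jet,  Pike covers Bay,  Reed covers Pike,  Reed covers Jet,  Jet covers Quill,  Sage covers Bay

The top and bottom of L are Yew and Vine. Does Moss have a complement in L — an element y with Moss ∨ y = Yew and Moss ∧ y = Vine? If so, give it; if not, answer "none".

Olive

Need y with Moss ∨ y = Yew and Moss ∧ y = Vine.
Checking each element gives: Olive.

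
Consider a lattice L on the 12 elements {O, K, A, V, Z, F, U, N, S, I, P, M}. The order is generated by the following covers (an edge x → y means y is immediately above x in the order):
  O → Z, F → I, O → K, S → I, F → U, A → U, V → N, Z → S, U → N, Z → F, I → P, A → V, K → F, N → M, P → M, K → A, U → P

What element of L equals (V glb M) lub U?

V ∧ M = V
V ∨ U = N

N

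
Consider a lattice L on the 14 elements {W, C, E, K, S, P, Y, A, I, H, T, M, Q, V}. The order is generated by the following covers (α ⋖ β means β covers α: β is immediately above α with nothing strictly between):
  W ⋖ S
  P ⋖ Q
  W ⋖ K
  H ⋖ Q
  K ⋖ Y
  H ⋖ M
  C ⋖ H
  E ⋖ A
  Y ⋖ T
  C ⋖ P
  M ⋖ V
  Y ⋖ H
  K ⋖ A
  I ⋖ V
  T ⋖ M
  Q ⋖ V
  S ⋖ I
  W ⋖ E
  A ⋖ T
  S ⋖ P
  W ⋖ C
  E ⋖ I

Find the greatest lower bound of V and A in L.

A

Common lower bounds of {V, A}: A, E, K, W.
The greatest among these is A.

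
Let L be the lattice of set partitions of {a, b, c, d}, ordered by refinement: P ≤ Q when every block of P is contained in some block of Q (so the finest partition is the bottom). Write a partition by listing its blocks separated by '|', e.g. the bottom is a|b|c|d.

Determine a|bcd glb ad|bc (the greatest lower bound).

The meet (common refinement) of a|bcd and ad|bc intersects blocks pairwise, giving a|bc|d.

a|bc|d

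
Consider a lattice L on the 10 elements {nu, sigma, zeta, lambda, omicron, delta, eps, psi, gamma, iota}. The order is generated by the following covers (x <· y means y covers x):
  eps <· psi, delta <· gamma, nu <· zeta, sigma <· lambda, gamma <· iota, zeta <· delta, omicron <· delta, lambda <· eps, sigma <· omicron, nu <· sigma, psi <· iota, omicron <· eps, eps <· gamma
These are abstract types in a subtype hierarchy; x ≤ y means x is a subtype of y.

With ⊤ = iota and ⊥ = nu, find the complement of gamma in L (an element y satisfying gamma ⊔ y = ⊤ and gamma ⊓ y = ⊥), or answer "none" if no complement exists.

none

For every candidate y, either gamma ∨ y ≠ iota or gamma ∧ y ≠ nu; no complement exists.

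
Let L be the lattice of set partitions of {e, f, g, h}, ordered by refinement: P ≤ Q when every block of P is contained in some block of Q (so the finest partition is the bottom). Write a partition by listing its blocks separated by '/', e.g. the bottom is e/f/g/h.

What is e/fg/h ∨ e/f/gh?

e/fgh

Common upper bounds of {e/fg/h, e/f/gh}: e/fgh, efgh.
The least among these is e/fgh.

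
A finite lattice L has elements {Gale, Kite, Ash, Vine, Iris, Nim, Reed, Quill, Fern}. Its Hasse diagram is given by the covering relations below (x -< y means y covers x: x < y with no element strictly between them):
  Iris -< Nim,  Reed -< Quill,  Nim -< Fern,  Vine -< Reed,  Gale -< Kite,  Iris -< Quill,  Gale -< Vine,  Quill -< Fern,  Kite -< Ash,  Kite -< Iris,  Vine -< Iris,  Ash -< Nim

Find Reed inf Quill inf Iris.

Vine

Common lower bounds of {Reed, Quill, Iris}: Gale, Vine.
The greatest among these is Vine.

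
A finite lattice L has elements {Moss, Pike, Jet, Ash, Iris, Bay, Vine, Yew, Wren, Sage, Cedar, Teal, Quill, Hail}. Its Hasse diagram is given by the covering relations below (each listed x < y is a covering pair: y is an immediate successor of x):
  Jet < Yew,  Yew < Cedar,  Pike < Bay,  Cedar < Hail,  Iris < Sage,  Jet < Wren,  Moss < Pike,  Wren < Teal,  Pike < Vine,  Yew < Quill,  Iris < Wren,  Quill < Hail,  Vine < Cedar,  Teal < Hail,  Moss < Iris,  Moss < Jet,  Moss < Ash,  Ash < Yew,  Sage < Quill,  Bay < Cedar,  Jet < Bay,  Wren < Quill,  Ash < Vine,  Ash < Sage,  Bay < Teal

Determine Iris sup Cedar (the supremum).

Common upper bounds of {Iris, Cedar}: Hail.
The least among these is Hail.

Hail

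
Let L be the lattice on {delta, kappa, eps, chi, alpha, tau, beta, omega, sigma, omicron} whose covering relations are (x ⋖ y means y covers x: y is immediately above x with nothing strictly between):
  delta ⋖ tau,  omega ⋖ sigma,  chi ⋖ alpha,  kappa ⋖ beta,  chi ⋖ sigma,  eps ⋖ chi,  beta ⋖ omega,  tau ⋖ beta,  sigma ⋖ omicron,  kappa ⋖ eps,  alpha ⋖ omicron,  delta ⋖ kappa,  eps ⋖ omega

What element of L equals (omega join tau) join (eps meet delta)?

omega ∨ tau = omega
eps ∧ delta = delta
omega ∨ delta = omega

omega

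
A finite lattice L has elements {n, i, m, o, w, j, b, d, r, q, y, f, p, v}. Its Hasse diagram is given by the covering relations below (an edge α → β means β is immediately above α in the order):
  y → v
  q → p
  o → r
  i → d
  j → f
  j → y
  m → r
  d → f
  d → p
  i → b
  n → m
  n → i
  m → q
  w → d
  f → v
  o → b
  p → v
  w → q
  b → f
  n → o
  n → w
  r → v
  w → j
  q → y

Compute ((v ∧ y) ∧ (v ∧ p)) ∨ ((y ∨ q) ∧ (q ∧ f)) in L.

q

v ∧ y = y
v ∧ p = p
y ∧ p = q
y ∨ q = y
q ∧ f = w
y ∧ w = w
q ∨ w = q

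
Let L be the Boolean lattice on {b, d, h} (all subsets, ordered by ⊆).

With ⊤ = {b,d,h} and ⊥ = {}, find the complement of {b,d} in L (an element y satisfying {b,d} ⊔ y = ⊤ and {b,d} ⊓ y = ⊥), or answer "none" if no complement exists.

{h}

Need y with {b,d} ∨ y = {b,d,h} and {b,d} ∧ y = {}.
Checking each element gives: {h}.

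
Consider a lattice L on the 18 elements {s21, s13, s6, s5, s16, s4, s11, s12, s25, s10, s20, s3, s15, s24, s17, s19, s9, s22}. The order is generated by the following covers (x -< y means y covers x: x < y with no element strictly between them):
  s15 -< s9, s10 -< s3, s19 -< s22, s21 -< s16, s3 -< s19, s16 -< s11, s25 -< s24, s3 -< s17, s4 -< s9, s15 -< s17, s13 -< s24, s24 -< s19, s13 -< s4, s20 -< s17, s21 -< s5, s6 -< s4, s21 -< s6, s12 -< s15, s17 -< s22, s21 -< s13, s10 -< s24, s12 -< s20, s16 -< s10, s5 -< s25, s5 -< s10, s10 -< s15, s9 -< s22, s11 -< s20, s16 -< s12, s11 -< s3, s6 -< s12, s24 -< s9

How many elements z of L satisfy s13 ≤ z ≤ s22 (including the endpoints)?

6

The interval [s13, s22] = {s13, s19, s22, s24, s4, s9}, which has 6 elements.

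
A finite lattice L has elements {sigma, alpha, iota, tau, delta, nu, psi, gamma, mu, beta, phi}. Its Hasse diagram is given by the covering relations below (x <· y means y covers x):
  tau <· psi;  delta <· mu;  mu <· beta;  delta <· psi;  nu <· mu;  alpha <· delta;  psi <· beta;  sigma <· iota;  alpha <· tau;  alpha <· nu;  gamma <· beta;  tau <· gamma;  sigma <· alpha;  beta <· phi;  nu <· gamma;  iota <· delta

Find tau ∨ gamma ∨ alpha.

Common upper bounds of {tau, gamma, alpha}: beta, gamma, phi.
The least among these is gamma.

gamma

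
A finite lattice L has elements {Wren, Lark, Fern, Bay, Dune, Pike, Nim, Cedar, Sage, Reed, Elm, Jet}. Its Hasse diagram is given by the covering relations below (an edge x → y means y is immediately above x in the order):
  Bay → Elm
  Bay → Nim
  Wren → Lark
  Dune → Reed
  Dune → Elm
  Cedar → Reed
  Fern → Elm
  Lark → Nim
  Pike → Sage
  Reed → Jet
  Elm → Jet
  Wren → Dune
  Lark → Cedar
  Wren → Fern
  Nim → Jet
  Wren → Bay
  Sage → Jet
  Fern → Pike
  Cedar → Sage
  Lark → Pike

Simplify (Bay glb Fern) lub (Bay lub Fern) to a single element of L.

Bay ∧ Fern = Wren
Bay ∨ Fern = Elm
Wren ∨ Elm = Elm

Elm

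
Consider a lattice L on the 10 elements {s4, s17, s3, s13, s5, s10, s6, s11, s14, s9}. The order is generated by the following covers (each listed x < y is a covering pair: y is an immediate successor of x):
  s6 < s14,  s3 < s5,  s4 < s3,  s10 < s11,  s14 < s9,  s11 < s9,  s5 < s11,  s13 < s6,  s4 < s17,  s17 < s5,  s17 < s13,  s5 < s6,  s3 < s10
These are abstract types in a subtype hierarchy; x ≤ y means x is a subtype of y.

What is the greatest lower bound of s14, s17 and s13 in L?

Common lower bounds of {s14, s17, s13}: s17, s4.
The greatest among these is s17.

s17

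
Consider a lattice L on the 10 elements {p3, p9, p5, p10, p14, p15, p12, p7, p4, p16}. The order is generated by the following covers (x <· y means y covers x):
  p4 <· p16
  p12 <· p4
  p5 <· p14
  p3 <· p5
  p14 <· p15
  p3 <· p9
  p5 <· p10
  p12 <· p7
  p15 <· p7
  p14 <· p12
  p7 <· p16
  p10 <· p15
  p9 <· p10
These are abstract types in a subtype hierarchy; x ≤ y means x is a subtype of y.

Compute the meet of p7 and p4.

p12

Common lower bounds of {p7, p4}: p12, p14, p3, p5.
The greatest among these is p12.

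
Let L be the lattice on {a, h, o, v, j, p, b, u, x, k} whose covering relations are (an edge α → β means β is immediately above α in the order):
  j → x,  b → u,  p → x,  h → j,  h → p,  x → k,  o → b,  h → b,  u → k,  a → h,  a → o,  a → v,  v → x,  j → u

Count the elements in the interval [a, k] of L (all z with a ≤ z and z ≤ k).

10

The interval [a, k] = {a, b, h, j, k, o, p, u, v, x}, which has 10 elements.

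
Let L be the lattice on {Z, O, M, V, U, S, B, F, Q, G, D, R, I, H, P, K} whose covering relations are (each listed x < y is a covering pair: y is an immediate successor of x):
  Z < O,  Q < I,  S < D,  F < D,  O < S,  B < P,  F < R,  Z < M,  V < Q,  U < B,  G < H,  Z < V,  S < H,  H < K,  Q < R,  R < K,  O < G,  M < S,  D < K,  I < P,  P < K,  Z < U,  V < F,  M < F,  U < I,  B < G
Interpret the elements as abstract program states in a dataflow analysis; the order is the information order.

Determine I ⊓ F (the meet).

Common lower bounds of {I, F}: V, Z.
The greatest among these is V.

V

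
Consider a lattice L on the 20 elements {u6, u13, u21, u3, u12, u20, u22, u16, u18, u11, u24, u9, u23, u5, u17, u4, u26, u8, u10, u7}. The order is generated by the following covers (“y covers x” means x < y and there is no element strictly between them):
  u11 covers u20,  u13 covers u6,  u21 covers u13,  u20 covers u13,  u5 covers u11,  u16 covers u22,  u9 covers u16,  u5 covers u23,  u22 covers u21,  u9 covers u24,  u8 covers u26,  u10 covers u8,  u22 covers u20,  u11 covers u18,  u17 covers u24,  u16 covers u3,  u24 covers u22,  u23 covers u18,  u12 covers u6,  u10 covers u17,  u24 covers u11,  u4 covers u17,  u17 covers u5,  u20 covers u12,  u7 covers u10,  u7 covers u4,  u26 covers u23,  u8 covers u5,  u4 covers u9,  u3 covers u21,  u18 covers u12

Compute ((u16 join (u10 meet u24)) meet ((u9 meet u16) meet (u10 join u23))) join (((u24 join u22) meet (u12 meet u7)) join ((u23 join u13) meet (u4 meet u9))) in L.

u24

u10 ∧ u24 = u24
u16 ∨ u24 = u9
u9 ∧ u16 = u16
u10 ∨ u23 = u10
u16 ∧ u10 = u22
u9 ∧ u22 = u22
u24 ∨ u22 = u24
u12 ∧ u7 = u12
u24 ∧ u12 = u12
u23 ∨ u13 = u5
u4 ∧ u9 = u9
u5 ∧ u9 = u11
u12 ∨ u11 = u11
u22 ∨ u11 = u24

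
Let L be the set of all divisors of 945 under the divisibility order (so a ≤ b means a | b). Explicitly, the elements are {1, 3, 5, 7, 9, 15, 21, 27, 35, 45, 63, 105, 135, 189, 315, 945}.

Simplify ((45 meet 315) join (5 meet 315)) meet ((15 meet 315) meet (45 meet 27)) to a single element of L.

45 ∧ 315 = 45
5 ∧ 315 = 5
45 ∨ 5 = 45
15 ∧ 315 = 15
45 ∧ 27 = 9
15 ∧ 9 = 3
45 ∧ 3 = 3

3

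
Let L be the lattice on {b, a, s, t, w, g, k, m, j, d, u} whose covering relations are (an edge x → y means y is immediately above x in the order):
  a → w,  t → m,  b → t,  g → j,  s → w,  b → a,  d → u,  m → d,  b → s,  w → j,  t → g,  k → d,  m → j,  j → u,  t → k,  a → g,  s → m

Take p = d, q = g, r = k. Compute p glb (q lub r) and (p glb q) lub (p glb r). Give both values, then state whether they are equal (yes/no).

d; k; no

q lub r = u, so p glb (q lub r) = d glb u = d.
p glb q = t and p glb r = k, so (p glb q) lub (p glb r) = t lub k = k.
Equal: no.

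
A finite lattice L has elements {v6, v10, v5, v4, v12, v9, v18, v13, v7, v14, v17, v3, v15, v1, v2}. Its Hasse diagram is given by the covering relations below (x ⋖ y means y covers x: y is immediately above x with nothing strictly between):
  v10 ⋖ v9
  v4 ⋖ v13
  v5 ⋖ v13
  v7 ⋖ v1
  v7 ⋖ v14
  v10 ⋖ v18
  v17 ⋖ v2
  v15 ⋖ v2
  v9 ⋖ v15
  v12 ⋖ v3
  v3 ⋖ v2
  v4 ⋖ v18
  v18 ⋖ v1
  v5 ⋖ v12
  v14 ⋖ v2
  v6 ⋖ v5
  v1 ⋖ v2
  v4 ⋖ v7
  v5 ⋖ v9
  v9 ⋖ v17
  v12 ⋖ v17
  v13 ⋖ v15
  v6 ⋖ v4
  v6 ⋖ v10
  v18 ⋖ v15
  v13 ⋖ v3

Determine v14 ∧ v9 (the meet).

v6

Common lower bounds of {v14, v9}: v6.
The greatest among these is v6.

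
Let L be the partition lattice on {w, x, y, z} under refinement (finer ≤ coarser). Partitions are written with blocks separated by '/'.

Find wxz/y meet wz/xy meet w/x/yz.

w/x/y/z

The meet (common refinement) of wxz/y, wz/xy, w/x/yz intersects blocks pairwise, giving w/x/y/z.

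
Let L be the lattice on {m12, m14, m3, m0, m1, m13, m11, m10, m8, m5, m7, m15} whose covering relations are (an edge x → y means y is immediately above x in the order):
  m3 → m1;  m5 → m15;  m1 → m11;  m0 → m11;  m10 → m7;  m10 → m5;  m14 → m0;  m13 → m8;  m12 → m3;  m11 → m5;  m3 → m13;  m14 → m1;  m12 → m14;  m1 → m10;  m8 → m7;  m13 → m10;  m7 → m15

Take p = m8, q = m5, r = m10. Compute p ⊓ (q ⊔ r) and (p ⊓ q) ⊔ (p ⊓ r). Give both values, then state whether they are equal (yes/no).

m13; m13; yes

q ⊔ r = m5, so p ⊓ (q ⊔ r) = m8 ⊓ m5 = m13.
p ⊓ q = m13 and p ⊓ r = m13, so (p ⊓ q) ⊔ (p ⊓ r) = m13 ⊔ m13 = m13.
Equal: yes.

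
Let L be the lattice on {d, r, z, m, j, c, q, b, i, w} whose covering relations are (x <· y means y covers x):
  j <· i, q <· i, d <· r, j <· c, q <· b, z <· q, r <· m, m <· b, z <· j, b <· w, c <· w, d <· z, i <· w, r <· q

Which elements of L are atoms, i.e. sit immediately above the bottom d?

r, z

The atoms are exactly the elements that cover d: r, z.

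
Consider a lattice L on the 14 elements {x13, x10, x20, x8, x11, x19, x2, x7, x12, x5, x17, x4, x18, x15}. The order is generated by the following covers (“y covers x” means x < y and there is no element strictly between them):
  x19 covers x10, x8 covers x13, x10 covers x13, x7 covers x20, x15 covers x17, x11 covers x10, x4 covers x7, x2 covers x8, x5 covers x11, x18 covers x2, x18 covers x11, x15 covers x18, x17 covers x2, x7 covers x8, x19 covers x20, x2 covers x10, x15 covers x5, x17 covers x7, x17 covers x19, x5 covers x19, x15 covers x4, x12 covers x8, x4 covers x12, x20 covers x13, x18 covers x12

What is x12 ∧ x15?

Common lower bounds of {x12, x15}: x12, x13, x8.
The greatest among these is x12.

x12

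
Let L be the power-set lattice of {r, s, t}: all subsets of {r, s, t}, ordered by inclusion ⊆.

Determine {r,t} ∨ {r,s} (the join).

Common upper bounds of {{r,t}, {r,s}}: {r,s,t}.
The least among these is {r,s,t}.

{r,s,t}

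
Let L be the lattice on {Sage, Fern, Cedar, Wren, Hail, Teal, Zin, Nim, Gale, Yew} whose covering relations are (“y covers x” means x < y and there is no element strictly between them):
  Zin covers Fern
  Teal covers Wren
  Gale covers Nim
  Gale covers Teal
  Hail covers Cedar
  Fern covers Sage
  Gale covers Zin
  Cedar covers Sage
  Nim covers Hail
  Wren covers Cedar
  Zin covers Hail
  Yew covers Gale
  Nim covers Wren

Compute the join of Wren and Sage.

Wren

Common upper bounds of {Wren, Sage}: Gale, Nim, Teal, Wren, Yew.
The least among these is Wren.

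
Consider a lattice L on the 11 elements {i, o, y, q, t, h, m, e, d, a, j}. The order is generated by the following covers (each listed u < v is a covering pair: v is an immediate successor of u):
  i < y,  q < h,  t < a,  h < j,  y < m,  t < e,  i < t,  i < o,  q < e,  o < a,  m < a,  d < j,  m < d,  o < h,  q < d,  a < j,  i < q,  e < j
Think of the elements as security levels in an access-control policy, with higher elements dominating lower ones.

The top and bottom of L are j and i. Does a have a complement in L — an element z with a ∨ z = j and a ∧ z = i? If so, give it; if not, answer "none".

q

Need z with a ∨ z = j and a ∧ z = i.
Checking each element gives: q.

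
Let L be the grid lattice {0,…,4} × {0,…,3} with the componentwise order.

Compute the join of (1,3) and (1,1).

(1,3)

Common upper bounds of {(1,3), (1,1)}: (1,3), (2,3), (3,3), (4,3).
The least among these is (1,3).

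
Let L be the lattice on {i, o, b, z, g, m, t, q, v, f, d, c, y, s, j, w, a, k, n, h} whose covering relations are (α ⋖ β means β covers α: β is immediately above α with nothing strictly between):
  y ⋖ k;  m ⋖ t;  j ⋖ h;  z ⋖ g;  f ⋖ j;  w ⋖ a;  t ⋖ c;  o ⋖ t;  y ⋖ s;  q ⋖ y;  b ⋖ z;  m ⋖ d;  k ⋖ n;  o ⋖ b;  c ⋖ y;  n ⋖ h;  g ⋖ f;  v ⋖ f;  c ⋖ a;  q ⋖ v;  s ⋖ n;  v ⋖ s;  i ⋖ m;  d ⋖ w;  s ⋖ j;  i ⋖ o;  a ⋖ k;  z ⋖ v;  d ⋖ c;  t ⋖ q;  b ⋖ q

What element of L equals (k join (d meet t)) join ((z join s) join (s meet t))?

d ∧ t = m
k ∨ m = k
z ∨ s = s
s ∧ t = t
s ∨ t = s
k ∨ s = n

n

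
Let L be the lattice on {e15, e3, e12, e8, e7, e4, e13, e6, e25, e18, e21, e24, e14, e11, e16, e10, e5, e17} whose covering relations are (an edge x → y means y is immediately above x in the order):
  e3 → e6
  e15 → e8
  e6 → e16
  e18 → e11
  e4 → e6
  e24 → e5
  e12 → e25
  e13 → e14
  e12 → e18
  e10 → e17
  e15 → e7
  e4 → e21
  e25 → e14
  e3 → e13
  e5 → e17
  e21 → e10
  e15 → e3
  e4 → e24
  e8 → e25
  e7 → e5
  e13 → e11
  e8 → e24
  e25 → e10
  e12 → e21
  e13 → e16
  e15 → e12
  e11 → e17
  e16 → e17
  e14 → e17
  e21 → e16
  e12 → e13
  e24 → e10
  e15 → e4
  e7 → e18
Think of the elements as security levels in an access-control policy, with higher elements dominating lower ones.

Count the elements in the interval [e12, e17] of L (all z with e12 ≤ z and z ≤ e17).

10

The interval [e12, e17] = {e10, e11, e12, e13, e14, e16, e17, e18, e21, e25}, which has 10 elements.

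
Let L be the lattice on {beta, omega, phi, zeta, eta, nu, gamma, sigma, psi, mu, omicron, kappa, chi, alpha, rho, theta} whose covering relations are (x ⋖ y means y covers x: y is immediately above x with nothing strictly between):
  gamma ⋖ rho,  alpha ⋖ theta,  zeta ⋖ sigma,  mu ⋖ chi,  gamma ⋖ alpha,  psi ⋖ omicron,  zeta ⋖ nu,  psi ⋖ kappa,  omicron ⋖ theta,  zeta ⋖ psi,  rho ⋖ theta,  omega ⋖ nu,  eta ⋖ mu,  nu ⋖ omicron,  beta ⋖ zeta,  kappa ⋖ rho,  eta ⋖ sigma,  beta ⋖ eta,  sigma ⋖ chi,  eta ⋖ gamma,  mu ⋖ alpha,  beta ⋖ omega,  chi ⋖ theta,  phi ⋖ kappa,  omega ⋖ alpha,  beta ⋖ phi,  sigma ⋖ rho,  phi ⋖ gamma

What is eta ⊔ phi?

gamma

Common upper bounds of {eta, phi}: alpha, gamma, rho, theta.
The least among these is gamma.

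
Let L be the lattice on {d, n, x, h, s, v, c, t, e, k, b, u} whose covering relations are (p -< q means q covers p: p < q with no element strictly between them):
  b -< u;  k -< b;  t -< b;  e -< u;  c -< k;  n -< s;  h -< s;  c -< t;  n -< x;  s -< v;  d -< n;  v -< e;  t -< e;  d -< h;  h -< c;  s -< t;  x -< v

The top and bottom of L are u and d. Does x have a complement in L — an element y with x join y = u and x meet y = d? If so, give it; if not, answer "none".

k

Need y with x ∨ y = u and x ∧ y = d.
Checking each element gives: k.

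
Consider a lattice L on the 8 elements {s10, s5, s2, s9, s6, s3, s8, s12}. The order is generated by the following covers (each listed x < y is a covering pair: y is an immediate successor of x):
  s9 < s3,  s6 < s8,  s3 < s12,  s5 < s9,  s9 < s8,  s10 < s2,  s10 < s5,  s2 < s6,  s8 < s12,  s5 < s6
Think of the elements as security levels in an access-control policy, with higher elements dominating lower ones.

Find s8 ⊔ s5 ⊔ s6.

Common upper bounds of {s8, s5, s6}: s12, s8.
The least among these is s8.

s8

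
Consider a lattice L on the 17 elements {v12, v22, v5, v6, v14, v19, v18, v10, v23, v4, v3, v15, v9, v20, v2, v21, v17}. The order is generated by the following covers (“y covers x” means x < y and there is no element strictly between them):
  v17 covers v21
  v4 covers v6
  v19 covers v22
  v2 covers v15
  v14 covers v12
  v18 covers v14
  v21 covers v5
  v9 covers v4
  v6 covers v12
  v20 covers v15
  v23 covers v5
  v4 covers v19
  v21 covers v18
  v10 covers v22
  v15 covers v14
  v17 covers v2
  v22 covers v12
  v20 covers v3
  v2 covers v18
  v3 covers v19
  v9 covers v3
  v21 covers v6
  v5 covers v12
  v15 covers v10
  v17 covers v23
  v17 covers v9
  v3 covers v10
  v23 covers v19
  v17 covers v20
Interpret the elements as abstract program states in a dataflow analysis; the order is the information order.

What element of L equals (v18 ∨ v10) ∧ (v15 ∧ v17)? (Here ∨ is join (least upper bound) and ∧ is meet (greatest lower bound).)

v15

v18 ∨ v10 = v2
v15 ∧ v17 = v15
v2 ∧ v15 = v15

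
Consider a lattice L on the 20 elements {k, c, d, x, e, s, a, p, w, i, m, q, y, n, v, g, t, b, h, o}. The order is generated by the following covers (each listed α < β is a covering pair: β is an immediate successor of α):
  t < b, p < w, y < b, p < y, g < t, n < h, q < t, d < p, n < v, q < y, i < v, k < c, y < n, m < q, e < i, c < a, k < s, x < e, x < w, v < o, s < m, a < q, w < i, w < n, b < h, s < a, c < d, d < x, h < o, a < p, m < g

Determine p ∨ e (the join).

Common upper bounds of {p, e}: i, o, v.
The least among these is i.

i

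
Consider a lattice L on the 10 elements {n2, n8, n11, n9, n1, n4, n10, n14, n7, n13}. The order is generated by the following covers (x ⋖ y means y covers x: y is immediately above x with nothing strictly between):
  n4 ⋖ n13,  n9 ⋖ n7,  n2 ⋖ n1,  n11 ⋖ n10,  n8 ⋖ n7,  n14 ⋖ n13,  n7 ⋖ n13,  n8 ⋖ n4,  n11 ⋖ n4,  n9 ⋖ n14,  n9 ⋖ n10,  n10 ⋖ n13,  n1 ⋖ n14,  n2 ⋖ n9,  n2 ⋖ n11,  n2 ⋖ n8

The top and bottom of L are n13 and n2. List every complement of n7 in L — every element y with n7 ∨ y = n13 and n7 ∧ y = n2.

n1, n11

Need y with n7 ∨ y = n13 and n7 ∧ y = n2.
Checking each element gives: n1, n11.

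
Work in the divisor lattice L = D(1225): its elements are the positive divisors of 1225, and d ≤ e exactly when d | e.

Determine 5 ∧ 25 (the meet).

5

Common lower bounds of {5, 25}: 1, 5.
The greatest among these is 5.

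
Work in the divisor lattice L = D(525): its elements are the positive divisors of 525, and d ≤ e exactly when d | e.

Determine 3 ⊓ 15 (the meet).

In the divisibility order, the meet is the greatest common divisor: gcd(3, 15) = 3.

3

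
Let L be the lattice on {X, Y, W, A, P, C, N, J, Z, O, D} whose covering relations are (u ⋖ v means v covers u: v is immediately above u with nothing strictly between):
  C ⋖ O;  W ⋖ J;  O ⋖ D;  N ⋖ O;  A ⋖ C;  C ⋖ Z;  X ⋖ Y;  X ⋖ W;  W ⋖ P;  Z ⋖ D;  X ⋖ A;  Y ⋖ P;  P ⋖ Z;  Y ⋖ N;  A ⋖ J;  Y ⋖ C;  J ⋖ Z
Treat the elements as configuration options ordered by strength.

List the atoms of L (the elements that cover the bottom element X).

A, W, Y

The atoms are exactly the elements that cover X: A, W, Y.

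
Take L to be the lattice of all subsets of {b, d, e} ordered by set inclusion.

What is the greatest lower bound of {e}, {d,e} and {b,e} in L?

{e}

Under ⊆, meet is intersection: {e} ∩ {d,e} ∩ {b,e} = {e}.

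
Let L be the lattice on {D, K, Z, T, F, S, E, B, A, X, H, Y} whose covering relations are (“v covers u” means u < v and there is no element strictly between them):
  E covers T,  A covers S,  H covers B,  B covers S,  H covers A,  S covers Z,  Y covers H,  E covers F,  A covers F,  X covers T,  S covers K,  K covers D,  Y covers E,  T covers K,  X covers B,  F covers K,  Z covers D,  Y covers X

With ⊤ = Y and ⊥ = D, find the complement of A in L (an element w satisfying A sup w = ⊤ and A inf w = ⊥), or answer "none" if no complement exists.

none

For every candidate w, either A ∨ w ≠ Y or A ∧ w ≠ D; no complement exists.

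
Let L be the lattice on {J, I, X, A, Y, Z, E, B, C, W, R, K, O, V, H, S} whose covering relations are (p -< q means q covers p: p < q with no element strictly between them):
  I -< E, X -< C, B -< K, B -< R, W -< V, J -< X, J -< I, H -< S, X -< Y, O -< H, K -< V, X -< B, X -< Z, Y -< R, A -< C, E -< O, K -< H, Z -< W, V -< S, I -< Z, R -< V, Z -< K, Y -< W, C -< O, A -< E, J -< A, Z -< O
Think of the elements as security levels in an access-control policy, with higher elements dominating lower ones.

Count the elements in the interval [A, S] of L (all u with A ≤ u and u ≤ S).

The interval [A, S] = {A, C, E, H, O, S}, which has 6 elements.

6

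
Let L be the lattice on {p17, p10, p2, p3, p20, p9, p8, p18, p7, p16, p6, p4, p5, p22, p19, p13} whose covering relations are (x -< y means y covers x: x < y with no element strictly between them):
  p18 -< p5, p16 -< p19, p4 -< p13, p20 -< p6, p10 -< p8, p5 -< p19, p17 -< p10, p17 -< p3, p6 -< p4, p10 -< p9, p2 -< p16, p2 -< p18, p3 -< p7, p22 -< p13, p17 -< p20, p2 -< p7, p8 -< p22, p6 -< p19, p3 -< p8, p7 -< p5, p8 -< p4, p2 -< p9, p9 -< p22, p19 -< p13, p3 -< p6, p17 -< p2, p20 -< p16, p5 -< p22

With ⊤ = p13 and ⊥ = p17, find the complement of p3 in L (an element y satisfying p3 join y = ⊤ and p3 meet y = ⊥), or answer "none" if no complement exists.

none

For every candidate y, either p3 ∨ y ≠ p13 or p3 ∧ y ≠ p17; no complement exists.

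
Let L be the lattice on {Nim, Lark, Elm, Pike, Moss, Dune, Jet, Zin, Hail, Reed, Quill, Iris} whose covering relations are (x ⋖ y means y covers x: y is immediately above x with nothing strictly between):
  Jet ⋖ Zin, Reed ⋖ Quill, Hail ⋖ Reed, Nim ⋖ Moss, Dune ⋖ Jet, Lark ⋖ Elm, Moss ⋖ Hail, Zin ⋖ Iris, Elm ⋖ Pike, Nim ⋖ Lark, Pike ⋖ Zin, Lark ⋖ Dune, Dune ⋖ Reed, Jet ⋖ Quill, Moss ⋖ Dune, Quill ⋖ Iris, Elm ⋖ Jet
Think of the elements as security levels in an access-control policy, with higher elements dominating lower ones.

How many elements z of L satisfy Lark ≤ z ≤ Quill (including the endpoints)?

The interval [Lark, Quill] = {Dune, Elm, Jet, Lark, Quill, Reed}, which has 6 elements.

6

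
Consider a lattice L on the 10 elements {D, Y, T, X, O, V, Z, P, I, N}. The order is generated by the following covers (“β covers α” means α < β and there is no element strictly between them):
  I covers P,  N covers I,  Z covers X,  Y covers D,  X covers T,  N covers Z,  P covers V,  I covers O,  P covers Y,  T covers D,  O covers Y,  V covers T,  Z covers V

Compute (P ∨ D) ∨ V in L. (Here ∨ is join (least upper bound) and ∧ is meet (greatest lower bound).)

P

P ∨ D = P
P ∨ V = P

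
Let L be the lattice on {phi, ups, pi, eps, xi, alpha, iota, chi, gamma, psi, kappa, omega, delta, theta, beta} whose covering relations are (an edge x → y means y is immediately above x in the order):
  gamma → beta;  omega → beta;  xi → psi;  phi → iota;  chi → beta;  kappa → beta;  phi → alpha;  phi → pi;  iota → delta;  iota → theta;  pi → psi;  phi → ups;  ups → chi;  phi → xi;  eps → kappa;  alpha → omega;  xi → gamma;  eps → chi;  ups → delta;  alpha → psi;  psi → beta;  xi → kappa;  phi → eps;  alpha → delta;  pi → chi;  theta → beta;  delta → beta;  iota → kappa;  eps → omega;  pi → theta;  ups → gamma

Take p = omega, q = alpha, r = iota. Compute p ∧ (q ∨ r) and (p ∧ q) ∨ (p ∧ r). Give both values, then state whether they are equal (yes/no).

alpha; alpha; yes

q ∨ r = delta, so p ∧ (q ∨ r) = omega ∧ delta = alpha.
p ∧ q = alpha and p ∧ r = phi, so (p ∧ q) ∨ (p ∧ r) = alpha ∨ phi = alpha.
Equal: yes.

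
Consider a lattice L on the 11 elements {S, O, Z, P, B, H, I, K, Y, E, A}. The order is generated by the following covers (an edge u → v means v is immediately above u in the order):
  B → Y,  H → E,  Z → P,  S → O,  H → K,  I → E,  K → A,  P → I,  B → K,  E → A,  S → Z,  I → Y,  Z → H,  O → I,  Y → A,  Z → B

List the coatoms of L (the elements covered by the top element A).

E, K, Y

The coatoms are exactly the elements covered by A: E, K, Y.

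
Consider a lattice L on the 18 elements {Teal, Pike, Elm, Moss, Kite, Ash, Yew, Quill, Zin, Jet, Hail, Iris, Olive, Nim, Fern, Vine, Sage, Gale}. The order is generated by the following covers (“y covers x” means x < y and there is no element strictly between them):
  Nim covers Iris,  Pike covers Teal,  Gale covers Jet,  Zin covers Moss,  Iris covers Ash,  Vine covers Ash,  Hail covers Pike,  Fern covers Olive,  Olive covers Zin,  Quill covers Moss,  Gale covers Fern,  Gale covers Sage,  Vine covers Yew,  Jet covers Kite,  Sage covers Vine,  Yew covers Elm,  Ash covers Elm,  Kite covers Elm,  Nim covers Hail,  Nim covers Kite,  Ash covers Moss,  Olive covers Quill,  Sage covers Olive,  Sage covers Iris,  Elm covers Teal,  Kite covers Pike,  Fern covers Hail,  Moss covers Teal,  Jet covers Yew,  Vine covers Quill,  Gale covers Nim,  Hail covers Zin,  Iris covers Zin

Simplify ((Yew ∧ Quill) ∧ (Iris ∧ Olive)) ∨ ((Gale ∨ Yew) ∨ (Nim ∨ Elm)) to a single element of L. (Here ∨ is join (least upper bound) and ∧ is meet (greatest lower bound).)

Yew ∧ Quill = Teal
Iris ∧ Olive = Zin
Teal ∧ Zin = Teal
Gale ∨ Yew = Gale
Nim ∨ Elm = Nim
Gale ∨ Nim = Gale
Teal ∨ Gale = Gale

Gale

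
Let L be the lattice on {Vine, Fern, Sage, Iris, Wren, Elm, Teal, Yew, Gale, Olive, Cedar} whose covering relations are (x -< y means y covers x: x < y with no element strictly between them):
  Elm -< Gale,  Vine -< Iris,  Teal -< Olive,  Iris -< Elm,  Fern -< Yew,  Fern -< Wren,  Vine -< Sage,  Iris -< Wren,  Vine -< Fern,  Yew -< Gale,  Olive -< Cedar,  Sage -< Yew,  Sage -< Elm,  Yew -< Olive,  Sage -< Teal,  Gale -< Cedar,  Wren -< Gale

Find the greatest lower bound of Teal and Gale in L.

Sage

Common lower bounds of {Teal, Gale}: Sage, Vine.
The greatest among these is Sage.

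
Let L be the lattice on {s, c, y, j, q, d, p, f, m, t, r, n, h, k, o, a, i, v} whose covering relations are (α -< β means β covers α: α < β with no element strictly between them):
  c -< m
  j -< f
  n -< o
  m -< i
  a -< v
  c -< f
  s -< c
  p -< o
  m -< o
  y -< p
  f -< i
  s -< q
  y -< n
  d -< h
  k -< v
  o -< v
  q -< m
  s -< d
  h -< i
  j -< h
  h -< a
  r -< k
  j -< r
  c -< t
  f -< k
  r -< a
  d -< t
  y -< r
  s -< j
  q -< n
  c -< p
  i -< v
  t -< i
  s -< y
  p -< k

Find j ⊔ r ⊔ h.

a

Common upper bounds of {j, r, h}: a, v.
The least among these is a.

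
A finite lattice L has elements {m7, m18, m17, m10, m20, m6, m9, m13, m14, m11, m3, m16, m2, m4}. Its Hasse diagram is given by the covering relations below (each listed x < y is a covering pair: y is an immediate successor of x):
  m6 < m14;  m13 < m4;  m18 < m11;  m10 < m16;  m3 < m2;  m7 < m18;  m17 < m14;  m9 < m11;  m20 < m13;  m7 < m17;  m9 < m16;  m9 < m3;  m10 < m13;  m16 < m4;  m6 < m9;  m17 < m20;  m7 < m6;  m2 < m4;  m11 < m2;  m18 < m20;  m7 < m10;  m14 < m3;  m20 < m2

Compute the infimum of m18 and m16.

m7

Common lower bounds of {m18, m16}: m7.
The greatest among these is m7.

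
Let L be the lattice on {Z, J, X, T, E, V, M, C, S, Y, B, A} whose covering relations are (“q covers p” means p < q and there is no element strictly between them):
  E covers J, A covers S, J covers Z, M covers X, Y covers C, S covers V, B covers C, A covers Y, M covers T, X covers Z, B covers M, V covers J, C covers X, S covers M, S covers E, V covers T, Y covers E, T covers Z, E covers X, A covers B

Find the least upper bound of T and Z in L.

Common upper bounds of {T, Z}: A, B, M, S, T, V.
The least among these is T.

T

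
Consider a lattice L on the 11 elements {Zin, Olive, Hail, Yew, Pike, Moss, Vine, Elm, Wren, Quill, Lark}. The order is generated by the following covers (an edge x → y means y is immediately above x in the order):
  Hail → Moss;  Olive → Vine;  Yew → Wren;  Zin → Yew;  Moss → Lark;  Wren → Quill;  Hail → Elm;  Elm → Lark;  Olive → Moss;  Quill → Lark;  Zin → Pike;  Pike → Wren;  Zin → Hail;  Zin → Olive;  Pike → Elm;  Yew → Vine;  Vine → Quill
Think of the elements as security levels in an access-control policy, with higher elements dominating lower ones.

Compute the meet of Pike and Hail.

Common lower bounds of {Pike, Hail}: Zin.
The greatest among these is Zin.

Zin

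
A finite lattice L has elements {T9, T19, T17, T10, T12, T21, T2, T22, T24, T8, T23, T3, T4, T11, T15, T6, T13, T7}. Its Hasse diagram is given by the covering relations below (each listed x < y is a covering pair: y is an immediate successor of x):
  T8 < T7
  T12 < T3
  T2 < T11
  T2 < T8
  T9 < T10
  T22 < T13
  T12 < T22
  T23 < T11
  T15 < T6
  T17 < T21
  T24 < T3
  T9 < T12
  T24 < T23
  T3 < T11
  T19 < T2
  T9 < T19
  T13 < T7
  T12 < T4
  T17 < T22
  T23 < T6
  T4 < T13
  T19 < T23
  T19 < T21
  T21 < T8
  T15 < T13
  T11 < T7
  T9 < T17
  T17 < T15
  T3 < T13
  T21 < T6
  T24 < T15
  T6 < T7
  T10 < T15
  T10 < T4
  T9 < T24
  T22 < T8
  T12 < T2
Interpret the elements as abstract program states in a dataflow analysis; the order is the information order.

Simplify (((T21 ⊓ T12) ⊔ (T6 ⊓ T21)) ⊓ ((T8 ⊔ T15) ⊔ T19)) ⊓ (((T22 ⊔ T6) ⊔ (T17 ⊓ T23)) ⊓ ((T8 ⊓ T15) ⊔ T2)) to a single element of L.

T21

T21 ∧ T12 = T9
T6 ∧ T21 = T21
T9 ∨ T21 = T21
T8 ∨ T15 = T7
T7 ∨ T19 = T7
T21 ∧ T7 = T21
T22 ∨ T6 = T7
T17 ∧ T23 = T9
T7 ∨ T9 = T7
T8 ∧ T15 = T17
T17 ∨ T2 = T8
T7 ∧ T8 = T8
T21 ∧ T8 = T21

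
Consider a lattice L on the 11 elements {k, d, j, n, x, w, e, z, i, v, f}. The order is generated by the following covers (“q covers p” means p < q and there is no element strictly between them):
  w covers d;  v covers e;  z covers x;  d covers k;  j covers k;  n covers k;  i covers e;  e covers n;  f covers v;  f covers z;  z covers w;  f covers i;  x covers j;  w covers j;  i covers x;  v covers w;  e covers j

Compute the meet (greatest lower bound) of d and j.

Common lower bounds of {d, j}: k.
The greatest among these is k.

k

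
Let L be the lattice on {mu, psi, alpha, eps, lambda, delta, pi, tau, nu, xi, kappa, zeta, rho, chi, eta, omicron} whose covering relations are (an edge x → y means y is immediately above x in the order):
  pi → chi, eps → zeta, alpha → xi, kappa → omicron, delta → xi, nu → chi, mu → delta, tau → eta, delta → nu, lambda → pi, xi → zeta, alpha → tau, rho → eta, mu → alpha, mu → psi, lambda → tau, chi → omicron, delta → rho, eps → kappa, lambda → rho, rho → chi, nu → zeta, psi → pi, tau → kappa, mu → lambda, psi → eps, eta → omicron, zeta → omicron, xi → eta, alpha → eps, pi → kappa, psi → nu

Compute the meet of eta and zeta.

Common lower bounds of {eta, zeta}: alpha, delta, mu, xi.
The greatest among these is xi.

xi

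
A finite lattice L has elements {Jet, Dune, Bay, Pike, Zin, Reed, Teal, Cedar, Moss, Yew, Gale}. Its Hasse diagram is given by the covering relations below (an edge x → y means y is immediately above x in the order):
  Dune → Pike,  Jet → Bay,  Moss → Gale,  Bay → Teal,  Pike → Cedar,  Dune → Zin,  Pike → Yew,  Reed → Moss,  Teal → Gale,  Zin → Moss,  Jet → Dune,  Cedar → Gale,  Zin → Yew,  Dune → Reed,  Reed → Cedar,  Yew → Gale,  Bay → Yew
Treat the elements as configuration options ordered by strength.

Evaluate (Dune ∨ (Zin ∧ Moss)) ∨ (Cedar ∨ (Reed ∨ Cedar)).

Zin ∧ Moss = Zin
Dune ∨ Zin = Zin
Reed ∨ Cedar = Cedar
Cedar ∨ Cedar = Cedar
Zin ∨ Cedar = Gale

Gale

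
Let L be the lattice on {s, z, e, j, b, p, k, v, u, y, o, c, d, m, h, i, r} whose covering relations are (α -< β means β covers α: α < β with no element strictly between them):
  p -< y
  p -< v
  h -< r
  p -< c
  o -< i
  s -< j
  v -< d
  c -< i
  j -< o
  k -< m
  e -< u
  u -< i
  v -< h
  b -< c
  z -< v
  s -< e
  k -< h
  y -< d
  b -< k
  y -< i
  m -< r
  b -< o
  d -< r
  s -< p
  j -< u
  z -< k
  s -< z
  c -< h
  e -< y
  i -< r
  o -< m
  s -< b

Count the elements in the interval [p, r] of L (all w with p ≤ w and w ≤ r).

8

The interval [p, r] = {c, d, h, i, p, r, v, y}, which has 8 elements.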